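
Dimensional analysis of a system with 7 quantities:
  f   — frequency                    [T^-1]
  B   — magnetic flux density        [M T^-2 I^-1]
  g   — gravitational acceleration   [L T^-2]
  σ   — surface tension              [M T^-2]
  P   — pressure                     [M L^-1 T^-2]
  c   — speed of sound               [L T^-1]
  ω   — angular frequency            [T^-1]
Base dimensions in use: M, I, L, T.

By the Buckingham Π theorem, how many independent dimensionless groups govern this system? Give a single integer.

3

Dimensional matrix (M×I×L×T by f×B×g×σ×P×c×ω):
  M: [ 0  1  0  1  1  0  0]
  I: [ 0 -1  0  0  0  0  0]
  L: [ 0  0  1  0 -1  1  0]
  T: [-1 -2 -2 -2 -2 -1 -1]
Row reduction gives pivot columns f,B,g,σ; rank = 4
n=7, r=4 ⇒ 3 dimensionless groups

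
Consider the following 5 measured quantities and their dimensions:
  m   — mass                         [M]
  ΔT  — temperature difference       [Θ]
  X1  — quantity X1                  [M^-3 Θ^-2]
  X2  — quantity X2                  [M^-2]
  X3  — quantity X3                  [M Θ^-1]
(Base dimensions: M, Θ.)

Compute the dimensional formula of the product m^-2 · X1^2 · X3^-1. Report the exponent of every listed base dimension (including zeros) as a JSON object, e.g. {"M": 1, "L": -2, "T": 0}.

{"M": -9, "Θ": -3}

Write exponents as rows M,Θ / cols m,ΔT,X1,X2,X3:
  M: [ 1  0 -3 -2  1]
  Θ: [ 0  1 -2  0 -1]
  [M]: (-2)·1+(2)·-3+(-1)·1 = -9
  [Θ]: (-2)·0+(2)·-2+(-1)·-1 = -3
⇒ M^-9 Θ^-3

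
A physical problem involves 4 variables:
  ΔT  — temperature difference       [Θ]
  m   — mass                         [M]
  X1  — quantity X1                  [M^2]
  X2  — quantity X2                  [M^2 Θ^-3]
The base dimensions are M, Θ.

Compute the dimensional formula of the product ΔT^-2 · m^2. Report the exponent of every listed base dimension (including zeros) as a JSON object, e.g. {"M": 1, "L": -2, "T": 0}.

{"M": 2, "Θ": -2}

Write exponents as rows M,Θ / cols ΔT,m,X1,X2:
  M: [ 0  1  2  2]
  Θ: [ 1  0  0 -3]
  [M]: (-2)·0+(2)·1 = 2
  [Θ]: (-2)·1+(2)·0 = -2
⇒ M^2 Θ^-2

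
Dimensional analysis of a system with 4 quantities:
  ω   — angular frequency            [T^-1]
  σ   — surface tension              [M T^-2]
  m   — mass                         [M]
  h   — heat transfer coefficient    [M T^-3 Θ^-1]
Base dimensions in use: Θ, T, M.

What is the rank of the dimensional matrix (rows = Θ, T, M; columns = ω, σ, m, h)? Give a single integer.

3

Exponent matrix [Θ,T,M] × [ω,σ,m,h]:
  Θ: [ 0  0  0 -1]
  T: [-1 -2  0 -3]
  M: [ 0  1  1  1]
Row reduction gives pivot columns ω,σ,h; rank = 3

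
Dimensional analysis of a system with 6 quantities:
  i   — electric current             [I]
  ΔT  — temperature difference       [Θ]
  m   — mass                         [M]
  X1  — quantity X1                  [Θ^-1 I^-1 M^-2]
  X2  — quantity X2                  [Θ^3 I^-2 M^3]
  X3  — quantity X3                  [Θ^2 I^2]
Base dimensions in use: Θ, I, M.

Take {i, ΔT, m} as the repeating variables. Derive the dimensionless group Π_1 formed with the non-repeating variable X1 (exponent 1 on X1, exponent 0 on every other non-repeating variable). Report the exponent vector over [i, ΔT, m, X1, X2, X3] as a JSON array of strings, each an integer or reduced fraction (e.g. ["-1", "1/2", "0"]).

Dimensional matrix (Θ×I×M by i×ΔT×m×X1×X2×X3):
  Θ: [ 0  1  0 -1  3  2]
  I: [ 1  0  0 -1 -2  2]
  M: [ 0  0  1 -2  3  0]
RREF → pivots at {i,ΔT,m} ⇒ r = 3
Pivot set = {i,ΔT,m}, free = {X1,X2,X3}
RREF:
  r0: [   1    0    0   -1   -2    2]
  r1: [   0    1    0   -1    3    2]
  r2: [   0    0    1   -2    3    0]
Fix exponent of X1 at 1, X2 at 0, X3 at 0; solve each RREF row for its pivot's exponent:
  r0: exp(i) + (-1)·1 = 0 ⇒ exp(i) = 1
  r1: exp(ΔT) + (-1)·1 = 0 ⇒ exp(ΔT) = 1
  r2: exp(m) + (-2)·1 = 0 ⇒ exp(m) = 2
Π_1 = i · ΔT · m^2 · X1

["1", "1", "2", "1", "0", "0"]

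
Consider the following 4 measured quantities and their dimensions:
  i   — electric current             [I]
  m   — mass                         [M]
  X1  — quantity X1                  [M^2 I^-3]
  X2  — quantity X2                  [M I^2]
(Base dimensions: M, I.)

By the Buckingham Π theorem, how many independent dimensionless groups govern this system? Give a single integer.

2

Dimensional matrix (M×I by i×m×X1×X2):
  M: [ 0  1  2  1]
  I: [ 1  0 -3  2]
Echelon form has 2 nonzero rows (pivots: i,m)
4 vars − rank 2 = 2 Π groups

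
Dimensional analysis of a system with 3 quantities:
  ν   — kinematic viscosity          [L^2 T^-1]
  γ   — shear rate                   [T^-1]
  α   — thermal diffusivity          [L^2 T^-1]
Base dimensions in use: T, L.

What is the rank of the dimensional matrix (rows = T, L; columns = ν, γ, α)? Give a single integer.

2

Write exponents as rows T,L / cols ν,γ,α:
  T: [-1 -1 -1]
  L: [ 2  0  2]
Row reduction gives pivot columns ν,γ; rank = 2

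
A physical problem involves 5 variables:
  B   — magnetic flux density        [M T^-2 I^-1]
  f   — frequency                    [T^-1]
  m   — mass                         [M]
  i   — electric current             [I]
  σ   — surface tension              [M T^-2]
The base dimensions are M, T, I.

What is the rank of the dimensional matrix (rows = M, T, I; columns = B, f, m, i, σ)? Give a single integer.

3

Exponent matrix [M,T,I] × [B,f,m,i,σ]:
  M: [ 1  0  1  0  1]
  T: [-2 -1  0  0 -2]
  I: [-1  0  0  1  0]
RREF → pivots at {B,f,m} ⇒ r = 3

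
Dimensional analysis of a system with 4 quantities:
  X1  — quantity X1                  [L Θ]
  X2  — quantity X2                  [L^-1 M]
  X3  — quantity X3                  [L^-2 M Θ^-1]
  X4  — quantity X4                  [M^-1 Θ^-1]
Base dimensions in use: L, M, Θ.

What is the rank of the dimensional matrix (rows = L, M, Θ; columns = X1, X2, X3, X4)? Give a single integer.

Write exponents as rows L,M,Θ / cols X1,X2,X3,X4:
  L: [ 1 -1 -2  0]
  M: [ 0  1  1 -1]
  Θ: [ 1  0 -1 -1]
Row reduction gives pivot columns X1,X2; rank = 2

2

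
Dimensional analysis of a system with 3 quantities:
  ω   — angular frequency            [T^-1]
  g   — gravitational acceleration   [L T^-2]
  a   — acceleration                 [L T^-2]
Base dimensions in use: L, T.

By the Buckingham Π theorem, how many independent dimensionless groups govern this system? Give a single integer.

Dimensional matrix (L×T by ω×g×a):
  L: [ 0  1  1]
  T: [-1 -2 -2]
Echelon form has 2 nonzero rows (pivots: ω,g)
n=3, r=2 ⇒ 1 dimensionless group

1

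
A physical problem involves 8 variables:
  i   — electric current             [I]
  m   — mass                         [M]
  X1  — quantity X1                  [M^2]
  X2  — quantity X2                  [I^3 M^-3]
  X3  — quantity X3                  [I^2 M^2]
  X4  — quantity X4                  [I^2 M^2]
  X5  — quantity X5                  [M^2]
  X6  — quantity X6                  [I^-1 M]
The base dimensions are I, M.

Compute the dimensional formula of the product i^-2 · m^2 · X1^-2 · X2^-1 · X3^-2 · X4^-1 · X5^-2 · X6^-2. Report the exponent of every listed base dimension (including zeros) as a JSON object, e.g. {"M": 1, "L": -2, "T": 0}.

Write exponents as rows I,M / cols i,m,X1,X2,X3,X4,X5,X6:
  I: [ 1  0  0  3  2  2  0 -1]
  M: [ 0  1  2 -3  2  2  2  1]
  [I]: (-2)·1+(2)·0+(-2)·0+(-1)·3+(-2)·2+(-1)·2+(-2)·0+(-2)·-1 = -9
  [M]: (-2)·0+(2)·1+(-2)·2+(-1)·-3+(-2)·2+(-1)·2+(-2)·2+(-2)·1 = -11
⇒ I^-9 M^-11

{"I": -9, "M": -11}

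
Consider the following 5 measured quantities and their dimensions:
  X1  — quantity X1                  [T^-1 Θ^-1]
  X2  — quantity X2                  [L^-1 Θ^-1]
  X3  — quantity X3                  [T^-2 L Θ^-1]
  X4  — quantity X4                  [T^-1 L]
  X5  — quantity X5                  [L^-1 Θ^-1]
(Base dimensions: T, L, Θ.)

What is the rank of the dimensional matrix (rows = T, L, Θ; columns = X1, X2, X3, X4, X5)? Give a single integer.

Dimensional matrix (T×L×Θ by X1×X2×X3×X4×X5):
  T: [-1  0 -2 -1  0]
  L: [ 0 -1  1  1 -1]
  Θ: [-1 -1 -1  0 -1]
RREF → pivots at {X1,X2} ⇒ r = 2

2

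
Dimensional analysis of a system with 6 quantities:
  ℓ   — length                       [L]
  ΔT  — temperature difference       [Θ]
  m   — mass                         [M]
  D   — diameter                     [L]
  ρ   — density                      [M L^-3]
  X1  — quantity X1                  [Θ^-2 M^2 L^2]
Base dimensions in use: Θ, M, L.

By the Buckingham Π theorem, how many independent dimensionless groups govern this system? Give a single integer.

3

Exponent matrix [Θ,M,L] × [ℓ,ΔT,m,D,ρ,X1]:
  Θ: [ 0  1  0  0  0 -2]
  M: [ 0  0  1  0  1  2]
  L: [ 1  0  0  1 -3  2]
Row reduction gives pivot columns ℓ,ΔT,m; rank = 3
Π count = n − r = 6 − 3 = 3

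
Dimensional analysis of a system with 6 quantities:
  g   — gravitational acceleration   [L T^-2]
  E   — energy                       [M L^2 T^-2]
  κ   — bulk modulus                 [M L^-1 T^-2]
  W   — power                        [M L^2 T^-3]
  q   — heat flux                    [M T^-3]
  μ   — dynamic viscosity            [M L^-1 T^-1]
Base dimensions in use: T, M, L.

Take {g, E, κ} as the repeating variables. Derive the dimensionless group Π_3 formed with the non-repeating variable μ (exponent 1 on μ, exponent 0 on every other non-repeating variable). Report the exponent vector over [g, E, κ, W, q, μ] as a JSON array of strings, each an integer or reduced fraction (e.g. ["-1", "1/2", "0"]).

Write exponents as rows T,M,L / cols g,E,κ,W,q,μ:
  T: [-2 -2 -2 -3 -3 -1]
  M: [ 0  1  1  1  1  1]
  L: [ 1  2 -1  2  0 -1]
Row reduction gives pivot columns g,E,κ; rank = 3
Pivot set = {g,E,κ}, free = {W,q,μ}
RREF:
  r0: [   1    0    0  1/2  1/2 -1/2]
  r1: [   0    1    0  5/6  1/6  1/6]
  r2: [   0    0    1  1/6  5/6  5/6]
Fix exponent of μ at 1, W at 0, q at 0; solve each RREF row for its pivot's exponent:
  r0: exp(g) + (-1/2)·1 = 0 ⇒ exp(g) = 1/2
  r1: exp(E) + (1/6)·1 = 0 ⇒ exp(E) = -1/6
  r2: exp(κ) + (5/6)·1 = 0 ⇒ exp(κ) = -5/6
Π_3 = g^(1/2) · E^(-1/6) · κ^(-5/6) · μ

["1/2", "-1/6", "-5/6", "0", "0", "1"]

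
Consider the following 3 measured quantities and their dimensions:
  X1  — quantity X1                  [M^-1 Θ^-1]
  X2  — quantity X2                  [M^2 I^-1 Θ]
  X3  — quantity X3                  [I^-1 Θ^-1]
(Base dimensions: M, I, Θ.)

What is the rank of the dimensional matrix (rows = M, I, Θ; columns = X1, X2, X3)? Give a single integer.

Write exponents as rows M,I,Θ / cols X1,X2,X3:
  M: [-1  2  0]
  I: [ 0 -1 -1]
  Θ: [-1  1 -1]
Row reduction gives pivot columns X1,X2; rank = 2

2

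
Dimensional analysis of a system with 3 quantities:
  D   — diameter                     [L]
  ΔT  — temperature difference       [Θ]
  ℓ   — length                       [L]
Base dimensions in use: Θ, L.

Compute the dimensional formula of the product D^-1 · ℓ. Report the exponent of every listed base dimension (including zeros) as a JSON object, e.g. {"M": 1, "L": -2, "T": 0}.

{"Θ": 0, "L": 0}

Write exponents as rows Θ,L / cols D,ΔT,ℓ:
  Θ: [ 0  1  0]
  L: [ 1  0  1]
  [Θ]: (-1)·0+(1)·0 = 0
  [L]: (-1)·1+(1)·1 = 0
⇒ 1 (dimensionless)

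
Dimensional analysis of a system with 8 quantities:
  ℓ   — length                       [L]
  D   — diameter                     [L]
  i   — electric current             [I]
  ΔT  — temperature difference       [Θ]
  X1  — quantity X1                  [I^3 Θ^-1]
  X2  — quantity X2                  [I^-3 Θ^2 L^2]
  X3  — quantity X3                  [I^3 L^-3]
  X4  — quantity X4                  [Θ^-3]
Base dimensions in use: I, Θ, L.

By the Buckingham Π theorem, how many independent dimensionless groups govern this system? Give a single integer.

Dimensional matrix (I×Θ×L by ℓ×D×i×ΔT×X1×X2×X3×X4):
  I: [ 0  0  1  0  3 -3  3  0]
  Θ: [ 0  0  0  1 -1  2  0 -3]
  L: [ 1  1  0  0  0  2 -3  0]
Echelon form has 3 nonzero rows (pivots: ℓ,i,ΔT)
8 vars − rank 3 = 5 Π groups

5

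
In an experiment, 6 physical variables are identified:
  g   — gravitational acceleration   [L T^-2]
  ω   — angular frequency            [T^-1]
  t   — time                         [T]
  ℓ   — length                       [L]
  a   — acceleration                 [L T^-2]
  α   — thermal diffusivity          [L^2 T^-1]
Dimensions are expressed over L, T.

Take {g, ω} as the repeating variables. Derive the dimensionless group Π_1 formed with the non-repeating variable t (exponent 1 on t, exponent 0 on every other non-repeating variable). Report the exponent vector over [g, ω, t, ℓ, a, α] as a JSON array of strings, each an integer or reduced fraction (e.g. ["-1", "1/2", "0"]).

["0", "1", "1", "0", "0", "0"]

Exponent matrix [L,T] × [g,ω,t,ℓ,a,α]:
  L: [ 1  0  0  1  1  2]
  T: [-2 -1  1  0 -2 -1]
Echelon form has 2 nonzero rows (pivots: g,ω)
Pivot set = {g,ω}, free = {t,ℓ,a,α}
RREF:
  r0: [   1    0    0    1    1    2]
  r1: [   0    1   -1   -2    0   -3]
Fix exponent of t at 1, ℓ at 0, a at 0, α at 0; solve each RREF row for its pivot's exponent:
  r0: exp(g) + (0)·1 = 0 ⇒ exp(g) = 0
  r1: exp(ω) + (-1)·1 = 0 ⇒ exp(ω) = 1
Π_1 = ω · t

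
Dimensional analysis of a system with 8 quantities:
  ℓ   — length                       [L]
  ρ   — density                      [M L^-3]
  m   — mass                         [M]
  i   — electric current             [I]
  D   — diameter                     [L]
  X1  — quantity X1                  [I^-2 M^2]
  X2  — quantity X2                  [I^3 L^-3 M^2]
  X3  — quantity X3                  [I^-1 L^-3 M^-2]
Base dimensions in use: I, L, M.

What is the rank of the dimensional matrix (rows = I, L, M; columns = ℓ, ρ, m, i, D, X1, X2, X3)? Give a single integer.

Write exponents as rows I,L,M / cols ℓ,ρ,m,i,D,X1,X2,X3:
  I: [ 0  0  0  1  0 -2  3 -1]
  L: [ 1 -3  0  0  1  0 -3 -3]
  M: [ 0  1  1  0  0  2  2 -2]
RREF → pivots at {ℓ,ρ,i} ⇒ r = 3

3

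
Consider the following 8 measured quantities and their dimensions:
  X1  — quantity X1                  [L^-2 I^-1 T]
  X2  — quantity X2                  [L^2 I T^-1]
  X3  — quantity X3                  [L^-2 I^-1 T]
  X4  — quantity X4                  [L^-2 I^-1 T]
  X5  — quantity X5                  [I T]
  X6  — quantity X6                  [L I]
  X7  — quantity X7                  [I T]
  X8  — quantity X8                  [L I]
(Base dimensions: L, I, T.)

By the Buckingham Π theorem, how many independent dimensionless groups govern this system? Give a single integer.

Write exponents as rows L,I,T / cols X1,X2,X3,X4,X5,X6,X7,X8:
  L: [-2  2 -2 -2  0  1  0  1]
  I: [-1  1 -1 -1  1  1  1  1]
  T: [ 1 -1  1  1  1  0  1  0]
Echelon form has 2 nonzero rows (pivots: X1,X5)
Π count = n − r = 8 − 2 = 6

6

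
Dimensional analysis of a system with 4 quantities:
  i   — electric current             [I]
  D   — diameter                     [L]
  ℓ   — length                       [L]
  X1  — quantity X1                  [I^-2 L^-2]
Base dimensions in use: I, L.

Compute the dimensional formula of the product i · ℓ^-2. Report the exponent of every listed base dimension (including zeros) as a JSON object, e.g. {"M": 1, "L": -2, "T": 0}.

Exponent matrix [I,L] × [i,D,ℓ,X1]:
  I: [ 1  0  0 -2]
  L: [ 0  1  1 -2]
  [I]: (1)·1+(-2)·0 = 1
  [L]: (1)·0+(-2)·1 = -2
⇒ I L^-2

{"I": 1, "L": -2}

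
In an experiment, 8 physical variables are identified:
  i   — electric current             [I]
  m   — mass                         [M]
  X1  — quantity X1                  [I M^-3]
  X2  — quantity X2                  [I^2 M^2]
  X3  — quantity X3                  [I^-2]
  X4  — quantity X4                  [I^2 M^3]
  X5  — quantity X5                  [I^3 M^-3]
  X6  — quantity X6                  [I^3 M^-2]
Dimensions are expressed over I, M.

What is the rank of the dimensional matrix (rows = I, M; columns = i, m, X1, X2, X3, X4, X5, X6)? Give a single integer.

Dimensional matrix (I×M by i×m×X1×X2×X3×X4×X5×X6):
  I: [ 1  0  1  2 -2  2  3  3]
  M: [ 0  1 -3  2  0  3 -3 -2]
RREF → pivots at {i,m} ⇒ r = 2

2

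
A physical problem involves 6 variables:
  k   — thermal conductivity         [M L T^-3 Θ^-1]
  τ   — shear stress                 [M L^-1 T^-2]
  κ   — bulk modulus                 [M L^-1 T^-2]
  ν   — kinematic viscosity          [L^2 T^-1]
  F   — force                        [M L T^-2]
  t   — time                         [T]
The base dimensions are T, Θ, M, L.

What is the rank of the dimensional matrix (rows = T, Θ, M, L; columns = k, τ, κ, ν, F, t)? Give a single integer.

Write exponents as rows T,Θ,M,L / cols k,τ,κ,ν,F,t:
  T: [-3 -2 -2 -1 -2  1]
  Θ: [-1  0  0  0  0  0]
  M: [ 1  1  1  0  1  0]
  L: [ 1 -1 -1  2  1  0]
RREF → pivots at {k,τ,ν,F} ⇒ r = 4

4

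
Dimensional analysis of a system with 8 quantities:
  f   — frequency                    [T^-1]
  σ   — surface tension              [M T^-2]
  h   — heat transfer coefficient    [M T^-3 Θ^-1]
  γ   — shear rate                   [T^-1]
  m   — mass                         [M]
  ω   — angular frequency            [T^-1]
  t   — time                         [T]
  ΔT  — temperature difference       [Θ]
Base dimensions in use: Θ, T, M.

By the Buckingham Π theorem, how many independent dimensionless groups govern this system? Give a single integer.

5

Write exponents as rows Θ,T,M / cols f,σ,h,γ,m,ω,t,ΔT:
  Θ: [ 0  0 -1  0  0  0  0  1]
  T: [-1 -2 -3 -1  0 -1  1  0]
  M: [ 0  1  1  0  1  0  0  0]
Row reduction gives pivot columns f,σ,h; rank = 3
Π count = n − r = 8 − 3 = 5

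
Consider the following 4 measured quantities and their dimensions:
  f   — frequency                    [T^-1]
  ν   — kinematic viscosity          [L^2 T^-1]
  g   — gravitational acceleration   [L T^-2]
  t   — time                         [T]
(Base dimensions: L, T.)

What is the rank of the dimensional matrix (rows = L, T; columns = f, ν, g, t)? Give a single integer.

2

Dimensional matrix (L×T by f×ν×g×t):
  L: [ 0  2  1  0]
  T: [-1 -1 -2  1]
Echelon form has 2 nonzero rows (pivots: f,ν)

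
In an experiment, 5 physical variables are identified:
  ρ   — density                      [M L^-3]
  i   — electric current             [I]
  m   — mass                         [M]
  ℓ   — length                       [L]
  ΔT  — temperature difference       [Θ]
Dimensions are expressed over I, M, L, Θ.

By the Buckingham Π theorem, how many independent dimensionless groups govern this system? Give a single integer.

1

Write exponents as rows I,M,L,Θ / cols ρ,i,m,ℓ,ΔT:
  I: [ 0  1  0  0  0]
  M: [ 1  0  1  0  0]
  L: [-3  0  0  1  0]
  Θ: [ 0  0  0  0  1]
RREF → pivots at {ρ,i,m,ΔT} ⇒ r = 4
Π count = n − r = 5 − 4 = 1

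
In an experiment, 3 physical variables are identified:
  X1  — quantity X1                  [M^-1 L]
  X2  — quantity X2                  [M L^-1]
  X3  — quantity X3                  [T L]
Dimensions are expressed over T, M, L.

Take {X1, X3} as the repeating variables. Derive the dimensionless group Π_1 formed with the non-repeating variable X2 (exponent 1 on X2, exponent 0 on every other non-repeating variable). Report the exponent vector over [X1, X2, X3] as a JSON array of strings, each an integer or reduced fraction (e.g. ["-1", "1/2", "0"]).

["1", "1", "0"]

Exponent matrix [T,M,L] × [X1,X2,X3]:
  T: [ 0  0  1]
  M: [-1  1  0]
  L: [ 1 -1  1]
RREF → pivots at {X1,X3} ⇒ r = 2
Pivot set = {X1,X3}, free = {X2}
RREF:
  r0: [   1   -1    0]
  r1: [   0    0    1]
  r2: [   0    0    0]
Fix exponent of X2 at 1; solve each RREF row for its pivot's exponent:
  r0: exp(X1) + (-1)·1 = 0 ⇒ exp(X1) = 1
  r1: exp(X3) + (0)·1 = 0 ⇒ exp(X3) = 0
Π_1 = X1 · X2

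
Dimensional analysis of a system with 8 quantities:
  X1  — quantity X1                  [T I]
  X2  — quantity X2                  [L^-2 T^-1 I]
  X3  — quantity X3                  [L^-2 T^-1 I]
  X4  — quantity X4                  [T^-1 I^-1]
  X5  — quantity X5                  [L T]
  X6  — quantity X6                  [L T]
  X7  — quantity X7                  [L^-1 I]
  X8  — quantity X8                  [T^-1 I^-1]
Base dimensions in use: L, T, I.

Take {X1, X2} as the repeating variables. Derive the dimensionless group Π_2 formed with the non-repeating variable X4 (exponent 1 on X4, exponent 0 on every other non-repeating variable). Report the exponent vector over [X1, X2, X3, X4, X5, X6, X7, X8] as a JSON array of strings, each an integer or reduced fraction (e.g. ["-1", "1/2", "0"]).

["1", "0", "0", "1", "0", "0", "0", "0"]

Exponent matrix [L,T,I] × [X1,X2,X3,X4,X5,X6,X7,X8]:
  L: [ 0 -2 -2  0  1  1 -1  0]
  T: [ 1 -1 -1 -1  1  1  0 -1]
  I: [ 1  1  1 -1  0  0  1 -1]
RREF → pivots at {X1,X2} ⇒ r = 2
Pivot set = {X1,X2}, free = {X3,X4,X5,X6,X7,X8}
RREF:
  r0: [   1    0    0   -1  1/2  1/2  1/2   -1]
  r1: [   0    1    1    0 -1/2 -1/2  1/2    0]
  r2: [   0    0    0    0    0    0    0    0]
Fix exponent of X4 at 1, X3 at 0, X5 at 0, X6 at 0, X7 at 0, X8 at 0; solve each RREF row for its pivot's exponent:
  r0: exp(X1) + (-1)·1 = 0 ⇒ exp(X1) = 1
  r1: exp(X2) + (0)·1 = 0 ⇒ exp(X2) = 0
Π_2 = X1 · X4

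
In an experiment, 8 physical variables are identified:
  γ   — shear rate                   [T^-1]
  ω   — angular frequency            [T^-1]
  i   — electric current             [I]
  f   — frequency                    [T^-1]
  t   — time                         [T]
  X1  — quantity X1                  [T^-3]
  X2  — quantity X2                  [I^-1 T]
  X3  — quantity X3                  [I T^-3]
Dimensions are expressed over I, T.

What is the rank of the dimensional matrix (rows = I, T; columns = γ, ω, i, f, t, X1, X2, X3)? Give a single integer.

2

Exponent matrix [I,T] × [γ,ω,i,f,t,X1,X2,X3]:
  I: [ 0  0  1  0  0  0 -1  1]
  T: [-1 -1  0 -1  1 -3  1 -3]
Echelon form has 2 nonzero rows (pivots: γ,i)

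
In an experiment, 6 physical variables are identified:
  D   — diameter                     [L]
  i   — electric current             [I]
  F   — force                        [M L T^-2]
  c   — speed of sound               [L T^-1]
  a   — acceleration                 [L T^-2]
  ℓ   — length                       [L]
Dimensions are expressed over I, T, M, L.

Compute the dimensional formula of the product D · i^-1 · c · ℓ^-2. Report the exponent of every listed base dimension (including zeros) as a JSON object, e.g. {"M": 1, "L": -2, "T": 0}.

Exponent matrix [I,T,M,L] × [D,i,F,c,a,ℓ]:
  I: [ 0  1  0  0  0  0]
  T: [ 0  0 -2 -1 -2  0]
  M: [ 0  0  1  0  0  0]
  L: [ 1  0  1  1  1  1]
  [I]: (1)·0+(-1)·1+(1)·0+(-2)·0 = -1
  [T]: (1)·0+(-1)·0+(1)·-1+(-2)·0 = -1
  [M]: (1)·0+(-1)·0+(1)·0+(-2)·0 = 0
  [L]: (1)·1+(-1)·0+(1)·1+(-2)·1 = 0
⇒ I^-1 T^-1

{"I": -1, "T": -1, "M": 0, "L": 0}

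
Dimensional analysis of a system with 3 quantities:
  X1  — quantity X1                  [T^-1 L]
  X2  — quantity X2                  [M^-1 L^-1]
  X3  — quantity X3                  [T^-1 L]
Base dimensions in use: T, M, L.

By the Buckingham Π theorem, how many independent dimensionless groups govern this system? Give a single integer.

Dimensional matrix (T×M×L by X1×X2×X3):
  T: [-1  0 -1]
  M: [ 0 -1  0]
  L: [ 1 -1  1]
Row reduction gives pivot columns X1,X2; rank = 2
Π count = n − r = 3 − 2 = 1

1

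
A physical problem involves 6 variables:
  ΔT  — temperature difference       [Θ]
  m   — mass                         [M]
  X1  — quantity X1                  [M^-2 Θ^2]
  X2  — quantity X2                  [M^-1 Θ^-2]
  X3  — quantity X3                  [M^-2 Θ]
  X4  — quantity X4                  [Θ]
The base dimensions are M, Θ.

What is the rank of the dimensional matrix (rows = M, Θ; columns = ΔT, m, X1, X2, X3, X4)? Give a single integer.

2

Exponent matrix [M,Θ] × [ΔT,m,X1,X2,X3,X4]:
  M: [ 0  1 -2 -1 -2  0]
  Θ: [ 1  0  2 -2  1  1]
RREF → pivots at {ΔT,m} ⇒ r = 2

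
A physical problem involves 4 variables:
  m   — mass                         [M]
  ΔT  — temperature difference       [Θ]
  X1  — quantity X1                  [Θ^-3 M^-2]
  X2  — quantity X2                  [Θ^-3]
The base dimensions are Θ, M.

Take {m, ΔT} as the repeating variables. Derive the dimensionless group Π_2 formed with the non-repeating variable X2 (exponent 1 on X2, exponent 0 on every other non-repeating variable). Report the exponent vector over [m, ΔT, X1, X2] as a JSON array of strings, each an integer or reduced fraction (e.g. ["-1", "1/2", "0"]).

Exponent matrix [Θ,M] × [m,ΔT,X1,X2]:
  Θ: [ 0  1 -3 -3]
  M: [ 1  0 -2  0]
Row reduction gives pivot columns m,ΔT; rank = 2
Pivot set = {m,ΔT}, free = {X1,X2}
RREF:
  r0: [   1    0   -2    0]
  r1: [   0    1   -3   -3]
Fix exponent of X2 at 1, X1 at 0; solve each RREF row for its pivot's exponent:
  r0: exp(m) + (0)·1 = 0 ⇒ exp(m) = 0
  r1: exp(ΔT) + (-3)·1 = 0 ⇒ exp(ΔT) = 3
Π_2 = ΔT^3 · X2

["0", "3", "0", "1"]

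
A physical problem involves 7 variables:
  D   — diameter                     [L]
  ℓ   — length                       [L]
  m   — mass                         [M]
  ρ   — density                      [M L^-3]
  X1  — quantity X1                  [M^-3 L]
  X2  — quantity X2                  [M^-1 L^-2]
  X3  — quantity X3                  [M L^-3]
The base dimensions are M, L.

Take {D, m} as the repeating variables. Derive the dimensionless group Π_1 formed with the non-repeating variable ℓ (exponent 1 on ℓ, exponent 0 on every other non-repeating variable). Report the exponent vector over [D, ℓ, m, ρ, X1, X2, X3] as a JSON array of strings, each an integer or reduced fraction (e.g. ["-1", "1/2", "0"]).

["-1", "1", "0", "0", "0", "0", "0"]

Exponent matrix [M,L] × [D,ℓ,m,ρ,X1,X2,X3]:
  M: [ 0  0  1  1 -3 -1  1]
  L: [ 1  1  0 -3  1 -2 -3]
Row reduction gives pivot columns D,m; rank = 2
Pivot set = {D,m}, free = {ℓ,ρ,X1,X2,X3}
RREF:
  r0: [   1    1    0   -3    1   -2   -3]
  r1: [   0    0    1    1   -3   -1    1]
Fix exponent of ℓ at 1, ρ at 0, X1 at 0, X2 at 0, X3 at 0; solve each RREF row for its pivot's exponent:
  r0: exp(D) + (1)·1 = 0 ⇒ exp(D) = -1
  r1: exp(m) + (0)·1 = 0 ⇒ exp(m) = 0
Π_1 = D^-1 · ℓ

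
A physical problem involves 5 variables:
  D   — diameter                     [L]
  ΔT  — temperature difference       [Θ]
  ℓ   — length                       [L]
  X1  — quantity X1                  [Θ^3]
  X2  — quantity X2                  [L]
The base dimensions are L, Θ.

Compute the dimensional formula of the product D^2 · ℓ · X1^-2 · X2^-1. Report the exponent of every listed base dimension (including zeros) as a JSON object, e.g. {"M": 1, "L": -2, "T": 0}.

{"L": 2, "Θ": -6}

Write exponents as rows L,Θ / cols D,ΔT,ℓ,X1,X2:
  L: [ 1  0  1  0  1]
  Θ: [ 0  1  0  3  0]
  [L]: (2)·1+(1)·1+(-2)·0+(-1)·1 = 2
  [Θ]: (2)·0+(1)·0+(-2)·3+(-1)·0 = -6
⇒ L^2 Θ^-6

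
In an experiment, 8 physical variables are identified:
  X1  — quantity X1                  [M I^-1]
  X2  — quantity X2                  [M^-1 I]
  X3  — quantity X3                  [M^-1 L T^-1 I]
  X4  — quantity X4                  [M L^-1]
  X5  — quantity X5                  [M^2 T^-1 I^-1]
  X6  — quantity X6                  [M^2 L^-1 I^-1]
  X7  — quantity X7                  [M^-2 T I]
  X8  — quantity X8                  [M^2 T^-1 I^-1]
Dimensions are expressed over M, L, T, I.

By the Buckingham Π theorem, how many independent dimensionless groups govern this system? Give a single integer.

Write exponents as rows M,L,T,I / cols X1,X2,X3,X4,X5,X6,X7,X8:
  M: [ 1 -1 -1  1  2  2 -2  2]
  L: [ 0  0  1 -1  0 -1  0  0]
  T: [ 0  0 -1  0 -1  0  1 -1]
  I: [-1  1  1  0 -1 -1  1 -1]
RREF → pivots at {X1,X3,X4} ⇒ r = 3
n=8, r=3 ⇒ 5 dimensionless groups

5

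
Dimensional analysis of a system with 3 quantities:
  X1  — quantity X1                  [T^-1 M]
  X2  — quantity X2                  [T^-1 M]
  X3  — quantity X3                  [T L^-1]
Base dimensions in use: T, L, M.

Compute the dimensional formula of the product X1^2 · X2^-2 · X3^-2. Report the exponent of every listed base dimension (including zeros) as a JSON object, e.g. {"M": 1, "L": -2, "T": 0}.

Dimensional matrix (T×L×M by X1×X2×X3):
  T: [-1 -1  1]
  L: [ 0  0 -1]
  M: [ 1  1  0]
  [T]: (2)·-1+(-2)·-1+(-2)·1 = -2
  [L]: (2)·0+(-2)·0+(-2)·-1 = 2
  [M]: (2)·1+(-2)·1+(-2)·0 = 0
⇒ T^-2 L^2

{"T": -2, "L": 2, "M": 0}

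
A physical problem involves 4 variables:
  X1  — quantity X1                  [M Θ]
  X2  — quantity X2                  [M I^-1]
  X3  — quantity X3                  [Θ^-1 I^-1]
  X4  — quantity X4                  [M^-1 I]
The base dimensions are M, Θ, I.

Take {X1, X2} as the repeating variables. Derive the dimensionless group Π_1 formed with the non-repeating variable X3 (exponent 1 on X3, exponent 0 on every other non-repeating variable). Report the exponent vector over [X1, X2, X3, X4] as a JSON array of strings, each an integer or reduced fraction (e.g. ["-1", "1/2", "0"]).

["1", "-1", "1", "0"]

Exponent matrix [M,Θ,I] × [X1,X2,X3,X4]:
  M: [ 1  1  0 -1]
  Θ: [ 1  0 -1  0]
  I: [ 0 -1 -1  1]
Row reduction gives pivot columns X1,X2; rank = 2
Pivot set = {X1,X2}, free = {X3,X4}
RREF:
  r0: [   1    0   -1    0]
  r1: [   0    1    1   -1]
  r2: [   0    0    0    0]
Fix exponent of X3 at 1, X4 at 0; solve each RREF row for its pivot's exponent:
  r0: exp(X1) + (-1)·1 = 0 ⇒ exp(X1) = 1
  r1: exp(X2) + (1)·1 = 0 ⇒ exp(X2) = -1
Π_1 = X1 · X2^-1 · X3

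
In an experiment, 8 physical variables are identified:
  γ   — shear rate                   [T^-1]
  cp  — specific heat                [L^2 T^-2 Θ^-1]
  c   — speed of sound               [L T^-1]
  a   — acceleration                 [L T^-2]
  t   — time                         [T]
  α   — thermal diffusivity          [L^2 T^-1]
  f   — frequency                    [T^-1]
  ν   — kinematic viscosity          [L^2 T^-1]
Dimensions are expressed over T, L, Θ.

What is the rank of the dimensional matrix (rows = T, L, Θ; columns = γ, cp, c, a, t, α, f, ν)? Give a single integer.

3

Exponent matrix [T,L,Θ] × [γ,cp,c,a,t,α,f,ν]:
  T: [-1 -2 -1 -2  1 -1 -1 -1]
  L: [ 0  2  1  1  0  2  0  2]
  Θ: [ 0 -1  0  0  0  0  0  0]
Echelon form has 3 nonzero rows (pivots: γ,cp,c)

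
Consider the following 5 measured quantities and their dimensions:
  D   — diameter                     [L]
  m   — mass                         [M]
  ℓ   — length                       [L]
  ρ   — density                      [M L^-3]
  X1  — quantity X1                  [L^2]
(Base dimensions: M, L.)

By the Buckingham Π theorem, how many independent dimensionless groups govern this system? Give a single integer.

Write exponents as rows M,L / cols D,m,ℓ,ρ,X1:
  M: [ 0  1  0  1  0]
  L: [ 1  0  1 -3  2]
RREF → pivots at {D,m} ⇒ r = 2
5 vars − rank 2 = 3 Π groups

3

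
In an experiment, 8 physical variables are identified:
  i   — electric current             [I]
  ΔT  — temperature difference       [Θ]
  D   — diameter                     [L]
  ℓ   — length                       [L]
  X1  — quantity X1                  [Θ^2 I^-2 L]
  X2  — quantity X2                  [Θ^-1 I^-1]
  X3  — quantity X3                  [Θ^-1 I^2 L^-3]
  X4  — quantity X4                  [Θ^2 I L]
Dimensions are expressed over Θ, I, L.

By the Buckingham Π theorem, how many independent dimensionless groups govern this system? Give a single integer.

Write exponents as rows Θ,I,L / cols i,ΔT,D,ℓ,X1,X2,X3,X4:
  Θ: [ 0  1  0  0  2 -1 -1  2]
  I: [ 1  0  0  0 -2 -1  2  1]
  L: [ 0  0  1  1  1  0 -3  1]
Row reduction gives pivot columns i,ΔT,D; rank = 3
n=8, r=3 ⇒ 5 dimensionless groups

5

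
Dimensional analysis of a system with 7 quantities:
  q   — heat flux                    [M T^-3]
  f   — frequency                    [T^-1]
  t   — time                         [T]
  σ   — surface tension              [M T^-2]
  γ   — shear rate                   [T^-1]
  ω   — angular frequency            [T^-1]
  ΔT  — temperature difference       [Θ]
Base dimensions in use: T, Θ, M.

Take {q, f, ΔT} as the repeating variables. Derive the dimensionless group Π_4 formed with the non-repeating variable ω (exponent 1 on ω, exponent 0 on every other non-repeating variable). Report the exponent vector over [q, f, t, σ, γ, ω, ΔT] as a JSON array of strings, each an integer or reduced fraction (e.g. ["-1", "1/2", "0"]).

["0", "-1", "0", "0", "0", "1", "0"]

Write exponents as rows T,Θ,M / cols q,f,t,σ,γ,ω,ΔT:
  T: [-3 -1  1 -2 -1 -1  0]
  Θ: [ 0  0  0  0  0  0  1]
  M: [ 1  0  0  1  0  0  0]
Row reduction gives pivot columns q,f,ΔT; rank = 3
Pivot set = {q,f,ΔT}, free = {t,σ,γ,ω}
RREF:
  r0: [   1    0    0    1    0    0    0]
  r1: [   0    1   -1   -1    1    1    0]
  r2: [   0    0    0    0    0    0    1]
Fix exponent of ω at 1, t at 0, σ at 0, γ at 0; solve each RREF row for its pivot's exponent:
  r0: exp(q) + (0)·1 = 0 ⇒ exp(q) = 0
  r1: exp(f) + (1)·1 = 0 ⇒ exp(f) = -1
  r2: exp(ΔT) + (0)·1 = 0 ⇒ exp(ΔT) = 0
Π_4 = f^-1 · ω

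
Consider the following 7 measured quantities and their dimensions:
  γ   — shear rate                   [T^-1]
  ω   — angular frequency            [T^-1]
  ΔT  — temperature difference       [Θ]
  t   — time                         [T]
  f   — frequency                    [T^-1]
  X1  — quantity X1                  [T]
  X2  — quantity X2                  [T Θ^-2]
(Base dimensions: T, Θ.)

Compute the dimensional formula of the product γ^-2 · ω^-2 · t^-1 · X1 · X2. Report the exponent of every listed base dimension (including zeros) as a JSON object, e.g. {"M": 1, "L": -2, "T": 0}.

Write exponents as rows T,Θ / cols γ,ω,ΔT,t,f,X1,X2:
  T: [-1 -1  0  1 -1  1  1]
  Θ: [ 0  0  1  0  0  0 -2]
  [T]: (-2)·-1+(-2)·-1+(-1)·1+(1)·1+(1)·1 = 5
  [Θ]: (-2)·0+(-2)·0+(-1)·0+(1)·0+(1)·-2 = -2
⇒ T^5 Θ^-2

{"T": 5, "Θ": -2}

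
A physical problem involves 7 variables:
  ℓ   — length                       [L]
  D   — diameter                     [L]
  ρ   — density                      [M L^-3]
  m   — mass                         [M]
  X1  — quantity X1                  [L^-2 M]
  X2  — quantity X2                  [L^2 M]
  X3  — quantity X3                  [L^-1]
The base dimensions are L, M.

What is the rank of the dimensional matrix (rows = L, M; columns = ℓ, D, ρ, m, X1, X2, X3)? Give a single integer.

2

Dimensional matrix (L×M by ℓ×D×ρ×m×X1×X2×X3):
  L: [ 1  1 -3  0 -2  2 -1]
  M: [ 0  0  1  1  1  1  0]
Echelon form has 2 nonzero rows (pivots: ℓ,ρ)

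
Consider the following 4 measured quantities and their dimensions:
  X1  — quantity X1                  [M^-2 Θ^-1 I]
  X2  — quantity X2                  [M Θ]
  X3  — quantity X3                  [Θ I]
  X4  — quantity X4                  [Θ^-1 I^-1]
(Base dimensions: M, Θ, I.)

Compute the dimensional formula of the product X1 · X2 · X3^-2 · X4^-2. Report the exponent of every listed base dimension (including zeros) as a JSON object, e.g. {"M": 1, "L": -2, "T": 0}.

Write exponents as rows M,Θ,I / cols X1,X2,X3,X4:
  M: [-2  1  0  0]
  Θ: [-1  1  1 -1]
  I: [ 1  0  1 -1]
  [M]: (1)·-2+(1)·1+(-2)·0+(-2)·0 = -1
  [Θ]: (1)·-1+(1)·1+(-2)·1+(-2)·-1 = 0
  [I]: (1)·1+(1)·0+(-2)·1+(-2)·-1 = 1
⇒ M^-1 I

{"M": -1, "Θ": 0, "I": 1}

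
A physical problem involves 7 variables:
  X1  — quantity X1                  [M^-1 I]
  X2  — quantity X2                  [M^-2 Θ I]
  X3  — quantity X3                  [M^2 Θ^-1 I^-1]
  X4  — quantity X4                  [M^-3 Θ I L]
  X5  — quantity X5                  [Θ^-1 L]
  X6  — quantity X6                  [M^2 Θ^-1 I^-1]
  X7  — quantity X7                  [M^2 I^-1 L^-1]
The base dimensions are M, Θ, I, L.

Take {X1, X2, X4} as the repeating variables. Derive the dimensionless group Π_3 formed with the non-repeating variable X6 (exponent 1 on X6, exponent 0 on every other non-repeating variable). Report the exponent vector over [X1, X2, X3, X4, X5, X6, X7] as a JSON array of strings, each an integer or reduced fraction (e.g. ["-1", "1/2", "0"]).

Dimensional matrix (M×Θ×I×L by X1×X2×X3×X4×X5×X6×X7):
  M: [-1 -2  2 -3  0  2  2]
  Θ: [ 0  1 -1  1 -1 -1  0]
  I: [ 1  1 -1  1  0 -1 -1]
  L: [ 0  0  0  1  1  0 -1]
Echelon form has 3 nonzero rows (pivots: X1,X2,X4)
Repeat: X1,X2,X4; free: X3,X5,X6,X7
RREF:
  r0: [   1    0    0    0    1    0   -1]
  r1: [   0    1   -1    0   -2   -1    1]
  r2: [   0    0    0    1    1    0   -1]
  r3: [   0    0    0    0    0    0    0]
Fix exponent of X6 at 1, X3 at 0, X5 at 0, X7 at 0; solve each RREF row for its pivot's exponent:
  r0: exp(X1) + (0)·1 = 0 ⇒ exp(X1) = 0
  r1: exp(X2) + (-1)·1 = 0 ⇒ exp(X2) = 1
  r2: exp(X4) + (0)·1 = 0 ⇒ exp(X4) = 0
Π_3 = X2 · X6

["0", "1", "0", "0", "0", "1", "0"]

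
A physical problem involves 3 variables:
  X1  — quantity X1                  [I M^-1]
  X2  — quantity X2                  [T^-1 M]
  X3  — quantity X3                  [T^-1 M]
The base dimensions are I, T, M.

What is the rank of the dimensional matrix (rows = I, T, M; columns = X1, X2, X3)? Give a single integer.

Write exponents as rows I,T,M / cols X1,X2,X3:
  I: [ 1  0  0]
  T: [ 0 -1 -1]
  M: [-1  1  1]
RREF → pivots at {X1,X2} ⇒ r = 2

2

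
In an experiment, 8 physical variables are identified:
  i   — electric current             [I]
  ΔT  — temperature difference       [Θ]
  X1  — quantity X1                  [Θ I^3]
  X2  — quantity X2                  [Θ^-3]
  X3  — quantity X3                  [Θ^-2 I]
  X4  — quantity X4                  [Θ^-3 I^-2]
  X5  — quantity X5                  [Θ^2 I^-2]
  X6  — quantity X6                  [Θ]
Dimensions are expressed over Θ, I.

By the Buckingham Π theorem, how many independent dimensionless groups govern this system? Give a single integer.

6

Write exponents as rows Θ,I / cols i,ΔT,X1,X2,X3,X4,X5,X6:
  Θ: [ 0  1  1 -3 -2 -3  2  1]
  I: [ 1  0  3  0  1 -2 -2  0]
Echelon form has 2 nonzero rows (pivots: i,ΔT)
8 vars − rank 2 = 6 Π groups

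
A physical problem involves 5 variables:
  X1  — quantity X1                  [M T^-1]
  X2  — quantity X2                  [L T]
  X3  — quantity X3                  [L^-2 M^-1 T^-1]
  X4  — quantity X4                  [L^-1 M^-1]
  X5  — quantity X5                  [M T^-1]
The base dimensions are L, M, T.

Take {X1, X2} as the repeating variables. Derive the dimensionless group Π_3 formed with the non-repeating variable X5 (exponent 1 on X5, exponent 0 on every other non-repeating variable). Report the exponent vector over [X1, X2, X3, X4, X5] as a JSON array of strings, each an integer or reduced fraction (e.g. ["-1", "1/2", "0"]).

Dimensional matrix (L×M×T by X1×X2×X3×X4×X5):
  L: [ 0  1 -2 -1  0]
  M: [ 1  0 -1 -1  1]
  T: [-1  1 -1  0 -1]
Echelon form has 2 nonzero rows (pivots: X1,X2)
Repeat: X1,X2; free: X3,X4,X5
RREF:
  r0: [   1    0   -1   -1    1]
  r1: [   0    1   -2   -1    0]
  r2: [   0    0    0    0    0]
Fix exponent of X5 at 1, X3 at 0, X4 at 0; solve each RREF row for its pivot's exponent:
  r0: exp(X1) + (1)·1 = 0 ⇒ exp(X1) = -1
  r1: exp(X2) + (0)·1 = 0 ⇒ exp(X2) = 0
Π_3 = X1^-1 · X5

["-1", "0", "0", "0", "1"]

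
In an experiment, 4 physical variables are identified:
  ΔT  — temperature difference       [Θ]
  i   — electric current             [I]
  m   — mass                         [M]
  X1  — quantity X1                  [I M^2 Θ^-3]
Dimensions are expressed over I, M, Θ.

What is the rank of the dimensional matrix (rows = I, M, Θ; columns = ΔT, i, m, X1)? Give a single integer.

Write exponents as rows I,M,Θ / cols ΔT,i,m,X1:
  I: [ 0  1  0  1]
  M: [ 0  0  1  2]
  Θ: [ 1  0  0 -3]
Echelon form has 3 nonzero rows (pivots: ΔT,i,m)

3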